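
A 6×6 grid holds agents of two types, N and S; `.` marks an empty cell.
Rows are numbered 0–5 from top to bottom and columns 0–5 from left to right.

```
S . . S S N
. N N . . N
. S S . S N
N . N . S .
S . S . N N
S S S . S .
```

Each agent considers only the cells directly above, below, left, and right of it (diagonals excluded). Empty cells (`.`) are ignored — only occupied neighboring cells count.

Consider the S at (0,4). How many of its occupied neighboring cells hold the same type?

1

Occupied neighbors of (0,4): (0,3)=S, (0,5)=N.
Same type (S): 1 of 2.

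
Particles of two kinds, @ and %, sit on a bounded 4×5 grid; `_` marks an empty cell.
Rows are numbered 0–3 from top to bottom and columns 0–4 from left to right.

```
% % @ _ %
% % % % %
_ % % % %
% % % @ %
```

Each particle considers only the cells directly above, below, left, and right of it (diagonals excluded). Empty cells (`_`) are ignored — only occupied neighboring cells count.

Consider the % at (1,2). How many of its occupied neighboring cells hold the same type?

3

Occupied neighbors of (1,2): (0,2)=@, (2,2)=%, (1,1)=%, (1,3)=%.
Same type (%): 3 of 4.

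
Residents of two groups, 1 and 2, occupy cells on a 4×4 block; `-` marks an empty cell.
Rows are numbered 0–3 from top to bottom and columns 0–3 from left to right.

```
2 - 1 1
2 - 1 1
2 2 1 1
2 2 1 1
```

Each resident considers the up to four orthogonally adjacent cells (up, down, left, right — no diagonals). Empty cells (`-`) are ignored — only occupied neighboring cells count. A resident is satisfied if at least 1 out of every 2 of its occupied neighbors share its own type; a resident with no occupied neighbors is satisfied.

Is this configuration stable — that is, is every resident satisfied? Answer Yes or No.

(0,0)2 1/1 satisfied
(0,2)1 2/2 satisfied
(0,3)1 2/2 satisfied
(1,0)2 2/2 satisfied
(1,2)1 3/3 satisfied
(1,3)1 3/3 satisfied
(2,0)2 3/3 satisfied
(2,1)2 2/3 satisfied
(2,2)1 3/4 satisfied
(2,3)1 3/3 satisfied
(3,0)2 2/2 satisfied
(3,1)2 2/3 satisfied
(3,2)1 2/3 satisfied
(3,3)1 2/2 satisfied
All meet the threshold, so the configuration is stable.

Yes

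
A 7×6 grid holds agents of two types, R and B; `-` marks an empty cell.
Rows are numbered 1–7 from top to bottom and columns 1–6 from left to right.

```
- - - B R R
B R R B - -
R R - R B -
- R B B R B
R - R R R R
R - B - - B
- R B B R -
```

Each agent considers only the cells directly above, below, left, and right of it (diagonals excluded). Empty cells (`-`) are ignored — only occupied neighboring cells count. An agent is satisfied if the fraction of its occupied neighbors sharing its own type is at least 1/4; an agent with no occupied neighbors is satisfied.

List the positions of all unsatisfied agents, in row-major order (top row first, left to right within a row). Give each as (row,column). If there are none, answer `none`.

(2,1), (3,4), (3,5), (4,6), (6,6), (7,2), (7,5)

Row 1: (1,4)B 1/2 ok · (1,5)R 1/2 ok · (1,6)R 1/1 ok
Row 2: (2,1)B 0/2 unhappy · (2,2)R 2/3 ok · (2,3)R 1/2 ok · (2,4)B 1/3 ok
Row 3: (3,1)R 1/2 ok · (3,2)R 3/3 ok · (3,4)R 0/3 unhappy · (3,5)B 0/2 unhappy
Row 4: (4,2)R 1/2 ok · (4,3)B 1/3 ok · (4,4)B 1/4 ok · (4,5)R 1/4 ok · (4,6)B 0/2 unhappy
Row 5: (5,1)R 1/1 ok · (5,3)R 1/3 ok · (5,4)R 2/3 ok · (5,5)R 3/3 ok · (5,6)R 1/3 ok
Row 6: (6,1)R 1/1 ok · (6,3)B 1/2 ok · (6,6)B 0/1 unhappy
Row 7: (7,2)R 0/1 unhappy · (7,3)B 2/3 ok · (7,4)B 1/2 ok · (7,5)R 0/1 unhappy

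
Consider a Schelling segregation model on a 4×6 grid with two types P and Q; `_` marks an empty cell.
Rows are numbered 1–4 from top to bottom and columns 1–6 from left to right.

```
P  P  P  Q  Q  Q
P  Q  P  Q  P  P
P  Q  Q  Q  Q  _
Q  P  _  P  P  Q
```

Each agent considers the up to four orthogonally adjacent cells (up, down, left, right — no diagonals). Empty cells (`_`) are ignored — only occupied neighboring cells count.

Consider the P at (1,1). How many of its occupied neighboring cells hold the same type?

Occupied neighbors of (1,1): (2,1)=P, (1,2)=P.
Same type (P): 2 of 2.

2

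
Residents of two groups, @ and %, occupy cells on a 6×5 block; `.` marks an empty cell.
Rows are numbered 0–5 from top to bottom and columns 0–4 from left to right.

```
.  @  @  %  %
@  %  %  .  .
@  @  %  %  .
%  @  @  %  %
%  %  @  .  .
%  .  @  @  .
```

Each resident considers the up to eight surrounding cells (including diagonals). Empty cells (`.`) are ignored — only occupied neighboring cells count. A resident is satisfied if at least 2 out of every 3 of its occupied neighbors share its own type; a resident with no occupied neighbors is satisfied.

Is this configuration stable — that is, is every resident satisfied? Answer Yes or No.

(0,1)@ 2/4 unhappy
(0,2)@ 1/4 unhappy
(0,3)% 2/3 ok
(0,4)% 1/1 ok
(1,0)@ 3/4 ok
(1,1)% 2/7 unhappy
(1,2)% 4/7 unhappy
(2,0)@ 3/5 unhappy
(2,1)@ 4/8 unhappy
(2,2)% 4/7 unhappy
(2,3)% 4/5 ok
(3,0)% 2/5 unhappy
(3,1)@ 4/8 unhappy
(3,2)@ 3/7 unhappy
(3,3)% 3/5 unhappy
(3,4)% 2/2 ok
(4,0)% 3/4 ok
(4,1)% 3/7 unhappy
(4,2)@ 4/6 ok
(5,0)% 2/2 ok
(5,2)@ 2/3 ok
(5,3)@ 2/2 ok
For instance (0,1) has only 2/4 same-type neighbors, below 2/3.

No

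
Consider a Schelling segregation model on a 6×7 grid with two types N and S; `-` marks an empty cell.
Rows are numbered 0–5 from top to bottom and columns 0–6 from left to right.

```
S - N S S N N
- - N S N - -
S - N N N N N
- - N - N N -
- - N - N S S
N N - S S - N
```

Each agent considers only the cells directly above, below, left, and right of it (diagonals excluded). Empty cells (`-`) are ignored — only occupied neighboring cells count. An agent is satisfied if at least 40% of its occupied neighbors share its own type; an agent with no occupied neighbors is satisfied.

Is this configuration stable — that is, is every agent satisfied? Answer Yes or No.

No

Row 0: (0,0)S 0/0 satisfied · (0,2)N 1/2 satisfied · (0,3)S 2/3 satisfied · (0,4)S 1/3 not · (0,5)N 1/2 satisfied · (0,6)N 1/1 satisfied
Row 1: (1,2)N 2/3 satisfied · (1,3)S 1/4 not · (1,4)N 1/3 not
Row 2: (2,0)S 0/0 satisfied · (2,2)N 3/3 satisfied · (2,3)N 2/3 satisfied · (2,4)N 4/4 satisfied · (2,5)N 3/3 satisfied · (2,6)N 1/1 satisfied
Row 3: (3,2)N 2/2 satisfied · (3,4)N 3/3 satisfied · (3,5)N 2/3 satisfied
Row 4: (4,2)N 1/1 satisfied · (4,4)N 1/3 not · (4,5)S 1/3 not · (4,6)S 1/2 satisfied
Row 5: (5,0)N 1/1 satisfied · (5,1)N 1/1 satisfied · (5,3)S 1/1 satisfied · (5,4)S 1/2 satisfied · (5,6)N 0/1 not
For instance (0,4) has only 1/3 same-type neighbors, below 2/5.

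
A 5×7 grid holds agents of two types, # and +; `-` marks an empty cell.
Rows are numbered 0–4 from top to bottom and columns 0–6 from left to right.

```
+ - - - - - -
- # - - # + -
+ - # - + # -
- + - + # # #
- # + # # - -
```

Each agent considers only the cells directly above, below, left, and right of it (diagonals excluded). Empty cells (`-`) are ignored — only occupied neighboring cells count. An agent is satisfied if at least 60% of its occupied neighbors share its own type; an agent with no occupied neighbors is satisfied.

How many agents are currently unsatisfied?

(0,0)+ 0/0 ✓
(1,1)# 0/0 ✓
(1,4)# 0/2 ✗
(1,5)+ 0/2 ✗
(2,0)+ 0/0 ✓
(2,2)# 0/0 ✓
(2,4)+ 0/3 ✗
(2,5)# 1/3 ✗
(3,1)+ 0/1 ✗
(3,3)+ 0/2 ✗
(3,4)# 2/4 ✗
(3,5)# 3/3 ✓
(3,6)# 1/1 ✓
(4,1)# 0/2 ✗
(4,2)+ 0/2 ✗
(4,3)# 1/3 ✗
(4,4)# 2/2 ✓
Unsatisfied: (1,4), (1,5), (2,4), (2,5), (3,1), (3,3), (3,4), (4,1), (4,2), (4,3) — 10 in total.

10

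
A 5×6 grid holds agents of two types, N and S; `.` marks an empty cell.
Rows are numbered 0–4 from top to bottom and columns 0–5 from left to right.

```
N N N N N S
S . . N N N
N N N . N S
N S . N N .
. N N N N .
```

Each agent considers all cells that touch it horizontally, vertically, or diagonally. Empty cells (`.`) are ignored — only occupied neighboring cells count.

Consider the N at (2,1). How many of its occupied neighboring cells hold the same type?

3

Occupied neighbors of (2,1): (1,0)=S, (2,0)=N, (2,2)=N, (3,0)=N, (3,1)=S.
Same type (N): 3 of 5.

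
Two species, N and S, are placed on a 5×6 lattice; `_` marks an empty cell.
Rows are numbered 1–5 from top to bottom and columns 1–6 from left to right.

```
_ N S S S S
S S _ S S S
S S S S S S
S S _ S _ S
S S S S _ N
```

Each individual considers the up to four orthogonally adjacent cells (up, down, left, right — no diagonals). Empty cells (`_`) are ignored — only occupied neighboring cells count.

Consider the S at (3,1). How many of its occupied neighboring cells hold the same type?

3

Occupied neighbors of (3,1): (2,1)=S, (4,1)=S, (3,2)=S.
Same type (S): 3 of 3.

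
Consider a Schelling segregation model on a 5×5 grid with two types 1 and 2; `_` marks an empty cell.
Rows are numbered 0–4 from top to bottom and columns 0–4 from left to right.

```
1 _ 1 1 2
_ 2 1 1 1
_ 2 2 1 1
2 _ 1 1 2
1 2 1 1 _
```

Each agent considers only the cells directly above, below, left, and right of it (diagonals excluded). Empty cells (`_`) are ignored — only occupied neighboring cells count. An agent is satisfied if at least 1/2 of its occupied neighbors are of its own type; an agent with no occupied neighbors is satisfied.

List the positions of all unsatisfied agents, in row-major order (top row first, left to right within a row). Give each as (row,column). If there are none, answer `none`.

(0,4), (2,2), (3,0), (3,4), (4,0), (4,1)

(0,0)1 0/0 ok
(0,2)1 2/2 ok
(0,3)1 2/3 ok
(0,4)2 0/2 unhappy
(1,1)2 1/2 ok
(1,2)1 2/4 ok
(1,3)1 4/4 ok
(1,4)1 2/3 ok
(2,1)2 2/2 ok
(2,2)2 1/4 unhappy
(2,3)1 3/4 ok
(2,4)1 2/3 ok
(3,0)2 0/1 unhappy
(3,2)1 2/3 ok
(3,3)1 3/4 ok
(3,4)2 0/2 unhappy
(4,0)1 0/2 unhappy
(4,1)2 0/2 unhappy
(4,2)1 2/3 ok
(4,3)1 2/2 ok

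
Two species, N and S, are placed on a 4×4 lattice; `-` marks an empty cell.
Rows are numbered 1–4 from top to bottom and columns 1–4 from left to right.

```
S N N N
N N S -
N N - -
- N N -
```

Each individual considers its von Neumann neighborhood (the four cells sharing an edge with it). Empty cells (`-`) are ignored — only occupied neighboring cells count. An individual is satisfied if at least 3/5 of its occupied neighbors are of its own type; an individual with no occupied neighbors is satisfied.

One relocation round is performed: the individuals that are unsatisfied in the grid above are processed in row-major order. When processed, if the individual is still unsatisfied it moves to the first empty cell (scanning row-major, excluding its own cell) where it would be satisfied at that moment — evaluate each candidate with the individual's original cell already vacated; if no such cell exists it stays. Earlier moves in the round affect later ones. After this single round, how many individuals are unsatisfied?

Initially unsatisfied (in order): (1,1), (2,3).
  (1,1) → (3,4).
  (2,3): no empty cell satisfies it; stays.
Resulting grid:
- N N N
N N S -
N N - S
- N N -
Unsatisfied now: (2,3).

1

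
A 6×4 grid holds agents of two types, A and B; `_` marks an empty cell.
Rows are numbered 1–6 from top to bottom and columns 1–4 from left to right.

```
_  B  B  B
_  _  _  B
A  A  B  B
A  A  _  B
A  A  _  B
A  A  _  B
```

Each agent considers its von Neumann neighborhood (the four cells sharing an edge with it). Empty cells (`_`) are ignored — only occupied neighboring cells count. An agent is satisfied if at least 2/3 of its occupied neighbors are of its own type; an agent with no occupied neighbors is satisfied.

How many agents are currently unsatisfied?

(1,2)B 1/1 satisfied
(1,3)B 2/2 satisfied
(1,4)B 2/2 satisfied
(2,4)B 2/2 satisfied
(3,1)A 2/2 satisfied
(3,2)A 2/3 satisfied
(3,3)B 1/2 not
(3,4)B 3/3 satisfied
(4,1)A 3/3 satisfied
(4,2)A 3/3 satisfied
(4,4)B 2/2 satisfied
(5,1)A 3/3 satisfied
(5,2)A 3/3 satisfied
(5,4)B 2/2 satisfied
(6,1)A 2/2 satisfied
(6,2)A 2/2 satisfied
(6,4)B 1/1 satisfied
Unsatisfied: (3,3) — 1 in total.

1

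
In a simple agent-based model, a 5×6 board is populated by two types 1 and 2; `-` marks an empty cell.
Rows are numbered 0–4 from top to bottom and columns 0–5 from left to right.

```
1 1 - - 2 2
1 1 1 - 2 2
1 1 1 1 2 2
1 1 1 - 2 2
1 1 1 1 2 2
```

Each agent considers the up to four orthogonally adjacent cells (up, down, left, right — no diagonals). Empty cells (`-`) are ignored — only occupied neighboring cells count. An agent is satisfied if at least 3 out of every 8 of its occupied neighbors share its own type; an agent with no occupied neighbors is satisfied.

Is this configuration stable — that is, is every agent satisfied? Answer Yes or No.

(0,0)1 2/2 satisfied
(0,1)1 2/2 satisfied
(0,4)2 2/2 satisfied
(0,5)2 2/2 satisfied
(1,0)1 3/3 satisfied
(1,1)1 4/4 satisfied
(1,2)1 2/2 satisfied
(1,4)2 3/3 satisfied
(1,5)2 3/3 satisfied
(2,0)1 3/3 satisfied
(2,1)1 4/4 satisfied
(2,2)1 4/4 satisfied
(2,3)1 1/2 satisfied
(2,4)2 3/4 satisfied
(2,5)2 3/3 satisfied
(3,0)1 3/3 satisfied
(3,1)1 4/4 satisfied
(3,2)1 3/3 satisfied
(3,4)2 3/3 satisfied
(3,5)2 3/3 satisfied
(4,0)1 2/2 satisfied
(4,1)1 3/3 satisfied
(4,2)1 3/3 satisfied
(4,3)1 1/2 satisfied
(4,4)2 2/3 satisfied
(4,5)2 2/2 satisfied
All meet the threshold, so the configuration is stable.

Yes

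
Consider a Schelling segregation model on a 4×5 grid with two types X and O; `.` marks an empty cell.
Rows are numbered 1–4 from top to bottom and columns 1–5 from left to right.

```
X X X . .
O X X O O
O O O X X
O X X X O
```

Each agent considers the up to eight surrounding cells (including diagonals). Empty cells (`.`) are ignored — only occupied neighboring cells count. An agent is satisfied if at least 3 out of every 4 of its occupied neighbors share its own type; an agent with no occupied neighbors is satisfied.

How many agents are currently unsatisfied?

Row 1: (1,1)X 2/3 unhappy · (1,2)X 4/5 ok · (1,3)X 3/4 ok
Row 2: (2,1)O 2/5 unhappy · (2,2)X 4/8 unhappy · (2,3)X 4/7 unhappy · (2,4)O 2/6 unhappy · (2,5)O 1/3 unhappy
Row 3: (3,1)O 3/5 unhappy · (3,2)O 4/8 unhappy · (3,3)O 2/8 unhappy · (3,4)X 4/8 unhappy · (3,5)X 2/5 unhappy
Row 4: (4,1)O 2/3 unhappy · (4,2)X 1/5 unhappy · (4,3)X 3/5 unhappy · (4,4)X 3/5 unhappy · (4,5)O 0/3 unhappy
Unsatisfied: (1,1), (2,1), (2,2), (2,3), (2,4), (2,5), (3,1), (3,2), (3,3), (3,4), (3,5), (4,1), (4,2), (4,3), (4,4), (4,5) — 16 in total.

16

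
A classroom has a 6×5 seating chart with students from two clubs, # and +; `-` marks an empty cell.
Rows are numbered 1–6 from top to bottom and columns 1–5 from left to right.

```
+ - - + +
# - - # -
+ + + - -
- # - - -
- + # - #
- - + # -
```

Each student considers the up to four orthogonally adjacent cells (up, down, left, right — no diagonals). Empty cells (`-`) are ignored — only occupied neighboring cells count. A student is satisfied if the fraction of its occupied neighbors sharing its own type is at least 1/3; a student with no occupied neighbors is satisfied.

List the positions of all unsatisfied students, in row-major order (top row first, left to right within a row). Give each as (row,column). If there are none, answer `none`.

(1,1)+ 0/1 ✗
(1,4)+ 1/2 ✓
(1,5)+ 1/1 ✓
(2,1)# 0/2 ✗
(2,4)# 0/1 ✗
(3,1)+ 1/2 ✓
(3,2)+ 2/3 ✓
(3,3)+ 1/1 ✓
(4,2)# 0/2 ✗
(5,2)+ 0/2 ✗
(5,3)# 0/2 ✗
(5,5)# 0/0 ✓
(6,3)+ 0/2 ✗
(6,4)# 0/1 ✗

(1,1), (2,1), (2,4), (4,2), (5,2), (5,3), (6,3), (6,4)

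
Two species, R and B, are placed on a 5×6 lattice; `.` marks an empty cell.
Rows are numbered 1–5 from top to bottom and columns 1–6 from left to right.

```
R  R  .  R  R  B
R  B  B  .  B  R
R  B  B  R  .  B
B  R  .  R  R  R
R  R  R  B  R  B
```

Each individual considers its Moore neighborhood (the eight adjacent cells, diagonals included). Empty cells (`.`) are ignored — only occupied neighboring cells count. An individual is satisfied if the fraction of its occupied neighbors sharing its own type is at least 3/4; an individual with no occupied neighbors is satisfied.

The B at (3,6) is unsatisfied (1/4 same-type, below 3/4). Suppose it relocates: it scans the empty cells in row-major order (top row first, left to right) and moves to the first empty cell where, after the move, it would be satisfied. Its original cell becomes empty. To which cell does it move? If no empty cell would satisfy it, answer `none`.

none

Vacating (3,6). Empty cells in order:
  (1,3): 2/4 same-type → still unsatisfied.
  (2,4): 3/6 same-type → still unsatisfied.
  (3,5): 1/6 same-type → still unsatisfied.
  (4,3): 3/8 same-type → still unsatisfied.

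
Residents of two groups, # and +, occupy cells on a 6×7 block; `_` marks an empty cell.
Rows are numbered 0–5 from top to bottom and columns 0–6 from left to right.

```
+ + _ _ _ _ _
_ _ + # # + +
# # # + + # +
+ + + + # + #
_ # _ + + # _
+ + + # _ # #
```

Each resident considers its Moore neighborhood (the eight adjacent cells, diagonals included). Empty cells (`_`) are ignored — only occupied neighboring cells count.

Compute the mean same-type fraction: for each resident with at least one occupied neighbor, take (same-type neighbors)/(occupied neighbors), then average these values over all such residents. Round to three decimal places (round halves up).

Row 0: (0,0)+ 1/1 · (0,1)+ 2/2
Row 1: (1,2)+ 2/5 · (1,3)# 2/5 · (1,4)# 2/5 · (1,5)+ 3/5 · (1,6)+ 2/3
Row 2: (2,0)# 1/3 · (2,1)# 2/6 · (2,2)# 2/7 · (2,3)+ 4/8 · (2,4)+ 4/8 · (2,5)# 3/8 · (2,6)+ 3/5
Row 3: (3,0)+ 1/4 · (3,1)+ 2/6 · (3,2)+ 4/7 · (3,3)+ 5/7 · (3,4)# 2/8 · (3,5)+ 3/7 · (3,6)# 2/4
Row 4: (4,1)# 0/6 · (4,3)+ 4/6 · (4,4)+ 3/7 · (4,5)# 4/6
Row 5: (5,0)+ 1/2 · (5,1)+ 2/3 · (5,2)+ 2/4 · (5,3)# 0/3 · (5,5)# 2/3 · (5,6)# 2/2
Sum over 31 residents: 1/1 + 2/2 + 2/5 + 2/5 + 2/5 + 3/5 + 2/3 + 1/3 + 2/6 + 2/7 + 4/8 + 4/8 + 3/8 + 3/5 + 1/4 + 2/6 + 4/7 + 5/7 + 2/8 + 3/7 + 2/4 + 0/6 + 4/6 + 3/7 + 4/6 + 1/2 + 2/3 + 2/4 + 0/3 + 2/3 + 2/2 = 13051/840; mean = 13051/840 ÷ 31 = 421/840 = 0.501190… → 0.501.

0.501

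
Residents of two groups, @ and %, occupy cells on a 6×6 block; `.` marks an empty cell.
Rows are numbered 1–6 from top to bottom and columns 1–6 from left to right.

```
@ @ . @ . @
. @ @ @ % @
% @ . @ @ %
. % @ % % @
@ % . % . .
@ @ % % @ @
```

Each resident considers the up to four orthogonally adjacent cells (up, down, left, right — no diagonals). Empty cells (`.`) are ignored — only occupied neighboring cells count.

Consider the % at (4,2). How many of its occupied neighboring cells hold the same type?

1

Occupied neighbors of (4,2): (3,2)=@, (5,2)=%, (4,3)=@.
Same type (%): 1 of 3.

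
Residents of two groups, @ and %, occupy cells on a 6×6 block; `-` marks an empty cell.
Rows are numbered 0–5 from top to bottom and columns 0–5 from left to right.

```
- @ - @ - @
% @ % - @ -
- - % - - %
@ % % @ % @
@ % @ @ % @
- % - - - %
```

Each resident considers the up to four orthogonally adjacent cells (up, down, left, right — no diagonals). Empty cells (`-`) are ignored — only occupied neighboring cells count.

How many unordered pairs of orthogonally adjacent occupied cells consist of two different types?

13

Scan each occupied cell's neighbors to the right and below so each pair is counted once.
From row 0: 0 unlike of 1 pairs (running 0/1).
From row 1: 2 unlike of 3 pairs (running 2/4).
From row 2: 1 unlike of 2 pairs (running 3/6).
From row 3: 5 unlike of 11 pairs (running 8/17).
From row 4: 5 unlike of 7 pairs (running 13/24).
Total adjacent occupied pairs: 24; unlike-type pairs: 13.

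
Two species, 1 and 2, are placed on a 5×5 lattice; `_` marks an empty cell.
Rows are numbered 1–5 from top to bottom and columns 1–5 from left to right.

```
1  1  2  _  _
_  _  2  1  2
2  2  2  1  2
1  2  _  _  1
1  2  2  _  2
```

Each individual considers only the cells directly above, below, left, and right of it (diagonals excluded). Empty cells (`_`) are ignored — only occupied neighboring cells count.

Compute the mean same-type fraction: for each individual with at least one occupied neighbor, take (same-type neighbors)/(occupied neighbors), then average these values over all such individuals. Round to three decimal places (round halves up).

0.528

(1,1)1 1/1
(1,2)1 1/2
(1,3)2 1/2
(2,3)2 2/3
(2,4)1 1/3
(2,5)2 1/2
(3,1)2 1/2
(3,2)2 3/3
(3,3)2 2/3
(3,4)1 1/3
(3,5)2 1/3
(4,1)1 1/3
(4,2)2 2/3
(4,5)1 0/2
(5,1)1 1/2
(5,2)2 2/3
(5,3)2 1/1
(5,5)2 0/1
Sum over 18 individuals: 1/1 + 1/2 + 1/2 + 2/3 + 1/3 + 1/2 + 1/2 + 3/3 + 2/3 + 1/3 + 1/3 + 1/3 + 2/3 + 0/2 + 1/2 + 2/3 + 1/1 + 0/1 = 19/2; mean = 19/2 ÷ 18 = 19/36 = 0.527777… → 0.528.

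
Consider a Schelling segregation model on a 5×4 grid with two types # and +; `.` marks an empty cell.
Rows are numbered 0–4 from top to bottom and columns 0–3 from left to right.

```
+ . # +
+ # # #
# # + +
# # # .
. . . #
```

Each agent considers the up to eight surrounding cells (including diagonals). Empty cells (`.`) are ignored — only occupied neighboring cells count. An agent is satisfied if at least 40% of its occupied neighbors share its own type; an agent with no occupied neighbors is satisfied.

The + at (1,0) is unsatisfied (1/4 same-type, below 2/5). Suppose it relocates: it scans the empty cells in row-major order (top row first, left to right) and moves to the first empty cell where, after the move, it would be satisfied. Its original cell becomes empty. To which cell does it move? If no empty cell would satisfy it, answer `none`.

Vacating (1,0). Empty cells in order:
  (0,1): 1/4 same-type → still unsatisfied.
  (3,3): 2/4 same-type → satisfied — stop here.

(3,3)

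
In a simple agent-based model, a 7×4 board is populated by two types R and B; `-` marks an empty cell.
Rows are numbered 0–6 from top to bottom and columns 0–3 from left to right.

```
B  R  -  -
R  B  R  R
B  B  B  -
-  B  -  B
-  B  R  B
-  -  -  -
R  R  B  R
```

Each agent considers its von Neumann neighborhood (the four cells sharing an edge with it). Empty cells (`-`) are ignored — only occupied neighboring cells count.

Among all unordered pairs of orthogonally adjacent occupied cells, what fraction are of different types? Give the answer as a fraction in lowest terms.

Scan each occupied cell's neighbors to the right and below so each pair is counted once.
From row 0: 3 unlike of 3 pairs (running 3/3).
From row 1: 4 unlike of 6 pairs (running 7/9).
From row 2: 0 unlike of 3 pairs (running 7/12).
From row 3: 0 unlike of 2 pairs (running 7/14).
From row 4: 2 unlike of 2 pairs (running 9/16).
From row 6: 2 unlike of 3 pairs (running 11/19).
Total adjacent occupied pairs: 19; unlike-type pairs: 11.
11/19 is already in lowest terms.

11/19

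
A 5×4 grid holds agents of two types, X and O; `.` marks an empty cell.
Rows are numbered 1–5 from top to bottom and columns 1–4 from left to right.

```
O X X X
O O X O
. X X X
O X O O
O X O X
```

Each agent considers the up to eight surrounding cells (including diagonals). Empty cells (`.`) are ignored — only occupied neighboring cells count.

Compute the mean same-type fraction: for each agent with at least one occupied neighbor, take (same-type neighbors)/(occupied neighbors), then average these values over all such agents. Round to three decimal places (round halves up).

0.393

Row 1: (1,1)O 2/3 · (1,2)X 2/5 · (1,3)X 3/5 · (1,4)X 2/3
Row 2: (2,1)O 2/4 · (2,2)O 2/7 · (2,3)X 6/8 · (2,4)O 0/5
Row 3: (3,2)X 3/7 · (3,3)X 4/8 · (3,4)X 2/5
Row 4: (4,1)O 1/4 · (4,2)X 3/7 · (4,3)O 2/8 · (4,4)O 2/5
Row 5: (5,1)O 1/3 · (5,2)X 1/5 · (5,3)O 2/5 · (5,4)X 0/3
Sum over 19 agents: 2/3 + 2/5 + 3/5 + 2/3 + 2/4 + 2/7 + 6/8 + 0/5 + 3/7 + 4/8 + 2/5 + 1/4 + 3/7 + 2/8 + 2/5 + 1/3 + 1/5 + 2/5 + 0/3 = 3133/420; mean = 3133/420 ÷ 19 = 3133/7980 = 0.392606… → 0.393.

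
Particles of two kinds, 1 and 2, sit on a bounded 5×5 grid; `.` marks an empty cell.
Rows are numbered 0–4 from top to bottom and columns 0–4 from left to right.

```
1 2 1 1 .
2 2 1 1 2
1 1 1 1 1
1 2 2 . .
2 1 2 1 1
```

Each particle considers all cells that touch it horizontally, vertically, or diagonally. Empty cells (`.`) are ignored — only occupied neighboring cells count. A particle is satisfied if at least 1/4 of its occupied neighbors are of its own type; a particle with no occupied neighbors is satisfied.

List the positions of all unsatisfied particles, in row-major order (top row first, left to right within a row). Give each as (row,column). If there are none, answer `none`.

(0,0), (1,4), (4,1)

Row 0: (0,0)1 0/3 not · (0,1)2 2/5 satisfied · (0,2)1 3/5 satisfied · (0,3)1 3/4 satisfied
Row 1: (1,0)2 2/5 satisfied · (1,1)2 2/8 satisfied · (1,2)1 6/8 satisfied · (1,3)1 6/7 satisfied · (1,4)2 0/4 not
Row 2: (2,0)1 2/5 satisfied · (2,1)1 4/8 satisfied · (2,2)1 4/7 satisfied · (2,3)1 4/6 satisfied · (2,4)1 2/3 satisfied
Row 3: (3,0)1 3/5 satisfied · (3,1)2 3/8 satisfied · (3,2)2 2/7 satisfied
Row 4: (4,0)2 1/3 satisfied · (4,1)1 1/5 not · (4,2)2 2/4 satisfied · (4,3)1 1/3 satisfied · (4,4)1 1/1 satisfied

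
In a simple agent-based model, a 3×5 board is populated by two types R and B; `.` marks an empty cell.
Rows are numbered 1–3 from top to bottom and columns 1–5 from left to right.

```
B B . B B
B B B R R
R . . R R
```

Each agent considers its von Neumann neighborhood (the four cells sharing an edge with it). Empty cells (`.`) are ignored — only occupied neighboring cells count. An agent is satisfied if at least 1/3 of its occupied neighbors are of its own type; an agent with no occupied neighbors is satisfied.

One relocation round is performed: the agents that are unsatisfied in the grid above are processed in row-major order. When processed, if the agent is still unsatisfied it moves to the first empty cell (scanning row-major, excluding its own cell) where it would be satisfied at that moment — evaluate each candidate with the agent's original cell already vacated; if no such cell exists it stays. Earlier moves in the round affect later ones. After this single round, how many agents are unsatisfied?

0

Initially unsatisfied (in order): (3,1).
  (3,1) → (3,3).
Resulting grid:
B B . B B
B B B R R
. . R R R
All satisfied now.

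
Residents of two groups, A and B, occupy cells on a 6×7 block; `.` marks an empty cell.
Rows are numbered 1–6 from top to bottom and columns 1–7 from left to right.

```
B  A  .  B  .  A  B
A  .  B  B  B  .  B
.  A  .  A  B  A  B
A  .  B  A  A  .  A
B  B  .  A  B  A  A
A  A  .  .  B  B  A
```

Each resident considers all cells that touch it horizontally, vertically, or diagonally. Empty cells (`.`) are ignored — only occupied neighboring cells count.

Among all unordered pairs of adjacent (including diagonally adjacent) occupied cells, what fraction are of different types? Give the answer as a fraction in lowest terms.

Scan each occupied cell's neighbors to the right and below (and the two forward diagonals) so each pair is counted once.
Row 1: B(1,1)–A(1,2)≠ B(1,1)–A(2,1)≠ A(1,2)–B(2,3)≠ A(1,2)–A(2,1)= B(1,4)–B(2,4)= B(1,4)–B(2,5)= B(1,4)–B(2,3)= A(1,6)–B(1,7)≠ A(1,6)–B(2,7)≠ A(1,6)–B(2,5)≠ B(1,7)–B(2,7)=  → 6/11 unlike.
Row 2: A(2,1)–A(3,2)= B(2,3)–B(2,4)= B(2,3)–A(3,4)≠ B(2,3)–A(3,2)≠ B(2,4)–B(2,5)= B(2,4)–A(3,4)≠ B(2,4)–B(3,5)= B(2,5)–B(3,5)= B(2,5)–A(3,6)≠ B(2,5)–A(3,4)≠ B(2,7)–B(3,7)= B(2,7)–A(3,6)≠  → 6/12 unlike.
Row 3: A(3,2)–B(4,3)≠ A(3,2)–A(4,1)= A(3,4)–B(3,5)≠ A(3,4)–A(4,4)= A(3,4)–A(4,5)= A(3,4)–B(4,3)≠ B(3,5)–A(3,6)≠ B(3,5)–A(4,5)≠ B(3,5)–A(4,4)≠ A(3,6)–B(3,7)≠ A(3,6)–A(4,7)= A(3,6)–A(4,5)= B(3,7)–A(4,7)≠  → 8/13 unlike.
Row 4: A(4,1)–B(5,1)≠ A(4,1)–B(5,2)≠ B(4,3)–A(4,4)≠ B(4,3)–A(5,4)≠ B(4,3)–B(5,2)= A(4,4)–A(4,5)= A(4,4)–A(5,4)= A(4,4)–B(5,5)≠ A(4,5)–B(5,5)≠ A(4,5)–A(5,6)= A(4,5)–A(5,4)= A(4,7)–A(5,7)= A(4,7)–A(5,6)=  → 6/13 unlike.
Row 5: B(5,1)–B(5,2)= B(5,1)–A(6,1)≠ B(5,1)–A(6,2)≠ B(5,2)–A(6,2)≠ B(5,2)–A(6,1)≠ A(5,4)–B(5,5)≠ A(5,4)–B(6,5)≠ B(5,5)–A(5,6)≠ B(5,5)–B(6,5)= B(5,5)–B(6,6)= A(5,6)–A(5,7)= A(5,6)–B(6,6)≠ A(5,6)–A(6,7)= A(5,6)–B(6,5)≠ A(5,7)–A(6,7)= A(5,7)–B(6,6)≠  → 10/16 unlike.
Row 6: A(6,1)–A(6,2)= B(6,5)–B(6,6)= B(6,6)–A(6,7)≠  → 1/3 unlike.
Total adjacent occupied pairs: 68; unlike-type pairs: 37.
37/68 is already in lowest terms.

37/68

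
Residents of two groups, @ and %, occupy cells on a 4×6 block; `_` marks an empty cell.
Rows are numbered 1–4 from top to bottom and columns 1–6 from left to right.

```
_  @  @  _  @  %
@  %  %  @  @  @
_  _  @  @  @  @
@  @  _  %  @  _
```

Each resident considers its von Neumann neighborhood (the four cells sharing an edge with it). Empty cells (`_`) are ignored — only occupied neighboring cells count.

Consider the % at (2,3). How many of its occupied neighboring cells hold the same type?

Occupied neighbors of (2,3): (1,3)=@, (3,3)=@, (2,2)=%, (2,4)=@.
Same type (%): 1 of 4.

1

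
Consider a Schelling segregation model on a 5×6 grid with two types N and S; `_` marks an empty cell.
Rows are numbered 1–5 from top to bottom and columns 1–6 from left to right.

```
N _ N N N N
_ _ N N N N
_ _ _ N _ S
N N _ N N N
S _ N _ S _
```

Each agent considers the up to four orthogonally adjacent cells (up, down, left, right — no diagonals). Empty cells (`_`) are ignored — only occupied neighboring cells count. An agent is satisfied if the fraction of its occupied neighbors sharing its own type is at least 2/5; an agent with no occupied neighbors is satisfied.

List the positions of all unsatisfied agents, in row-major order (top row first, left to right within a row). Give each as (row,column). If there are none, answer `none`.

Row 1: (1,1)N 0/0 ok · (1,3)N 2/2 ok · (1,4)N 3/3 ok · (1,5)N 3/3 ok · (1,6)N 2/2 ok
Row 2: (2,3)N 2/2 ok · (2,4)N 4/4 ok · (2,5)N 3/3 ok · (2,6)N 2/3 ok
Row 3: (3,4)N 2/2 ok · (3,6)S 0/2 unhappy
Row 4: (4,1)N 1/2 ok · (4,2)N 1/1 ok · (4,4)N 2/2 ok · (4,5)N 2/3 ok · (4,6)N 1/2 ok
Row 5: (5,1)S 0/1 unhappy · (5,3)N 0/0 ok · (5,5)S 0/1 unhappy

(3,6), (5,1), (5,5)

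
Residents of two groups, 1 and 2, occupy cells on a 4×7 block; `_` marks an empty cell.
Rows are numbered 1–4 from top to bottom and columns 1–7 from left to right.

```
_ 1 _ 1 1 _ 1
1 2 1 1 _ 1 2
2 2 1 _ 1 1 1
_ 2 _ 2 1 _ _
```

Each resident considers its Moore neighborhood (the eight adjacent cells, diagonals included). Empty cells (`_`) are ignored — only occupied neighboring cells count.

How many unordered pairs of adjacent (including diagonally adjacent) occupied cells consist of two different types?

16

Scan each occupied cell's neighbors to the right and below (and the two forward diagonals) so each pair is counted once.
Row 1: 1(1,2)–2(2,2)≠ 1(1,2)–1(2,3)= 1(1,2)–1(2,1)= 1(1,4)–1(1,5)= 1(1,4)–1(2,4)= 1(1,4)–1(2,3)= 1(1,5)–1(2,6)= 1(1,5)–1(2,4)= 1(1,7)–2(2,7)≠ 1(1,7)–1(2,6)=  → 2/10 unlike.
Row 2: 1(2,1)–2(2,2)≠ 1(2,1)–2(3,1)≠ 1(2,1)–2(3,2)≠ 2(2,2)–1(2,3)≠ 2(2,2)–2(3,2)= 2(2,2)–1(3,3)≠ 2(2,2)–2(3,1)= 1(2,3)–1(2,4)= 1(2,3)–1(3,3)= 1(2,3)–2(3,2)≠ 1(2,4)–1(3,5)= 1(2,4)–1(3,3)= 1(2,6)–2(2,7)≠ 1(2,6)–1(3,6)= 1(2,6)–1(3,7)= 1(2,6)–1(3,5)= 2(2,7)–1(3,7)≠ 2(2,7)–1(3,6)≠  → 9/18 unlike.
Row 3: 2(3,1)–2(3,2)= 2(3,1)–2(4,2)= 2(3,2)–1(3,3)≠ 2(3,2)–2(4,2)= 1(3,3)–2(4,4)≠ 1(3,3)–2(4,2)≠ 1(3,5)–1(3,6)= 1(3,5)–1(4,5)= 1(3,5)–2(4,4)≠ 1(3,6)–1(3,7)= 1(3,6)–1(4,5)=  → 4/11 unlike.
Row 4: 2(4,4)–1(4,5)≠  → 1/1 unlike.
Total adjacent occupied pairs: 40; unlike-type pairs: 16.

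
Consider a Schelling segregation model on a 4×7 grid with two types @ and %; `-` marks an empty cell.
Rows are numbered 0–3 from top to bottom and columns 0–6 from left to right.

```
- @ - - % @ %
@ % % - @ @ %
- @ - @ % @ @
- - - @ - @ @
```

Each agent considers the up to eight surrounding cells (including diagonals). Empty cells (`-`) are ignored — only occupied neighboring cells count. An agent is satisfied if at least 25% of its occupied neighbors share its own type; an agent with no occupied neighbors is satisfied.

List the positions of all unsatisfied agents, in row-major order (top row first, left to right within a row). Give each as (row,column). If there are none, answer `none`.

(0,1)@ 1/3 ok
(0,4)% 0/3 unhappy
(0,5)@ 2/5 ok
(0,6)% 1/3 ok
(1,0)@ 2/3 ok
(1,1)% 1/4 ok
(1,2)% 1/4 ok
(1,4)@ 4/6 ok
(1,5)@ 4/8 ok
(1,6)% 1/5 unhappy
(2,1)@ 1/3 ok
(2,3)@ 2/4 ok
(2,4)% 0/6 unhappy
(2,5)@ 5/7 ok
(2,6)@ 4/5 ok
(3,3)@ 1/2 ok
(3,5)@ 3/4 ok
(3,6)@ 3/3 ok

(0,4), (1,6), (2,4)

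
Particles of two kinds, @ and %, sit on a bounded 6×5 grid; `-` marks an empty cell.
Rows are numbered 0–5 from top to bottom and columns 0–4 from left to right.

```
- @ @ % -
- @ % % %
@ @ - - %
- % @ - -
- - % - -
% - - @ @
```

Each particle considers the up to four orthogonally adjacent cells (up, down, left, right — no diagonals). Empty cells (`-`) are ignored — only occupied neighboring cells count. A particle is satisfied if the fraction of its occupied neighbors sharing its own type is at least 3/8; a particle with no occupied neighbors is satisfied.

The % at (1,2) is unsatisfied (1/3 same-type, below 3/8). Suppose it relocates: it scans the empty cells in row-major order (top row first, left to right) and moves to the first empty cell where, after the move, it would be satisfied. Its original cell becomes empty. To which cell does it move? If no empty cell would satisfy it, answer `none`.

Vacating (1,2). Empty cells in order:
  (0,0): 0/1 same-type → still unsatisfied.
  (0,4): 2/2 same-type → satisfied — stop here.

(0,4)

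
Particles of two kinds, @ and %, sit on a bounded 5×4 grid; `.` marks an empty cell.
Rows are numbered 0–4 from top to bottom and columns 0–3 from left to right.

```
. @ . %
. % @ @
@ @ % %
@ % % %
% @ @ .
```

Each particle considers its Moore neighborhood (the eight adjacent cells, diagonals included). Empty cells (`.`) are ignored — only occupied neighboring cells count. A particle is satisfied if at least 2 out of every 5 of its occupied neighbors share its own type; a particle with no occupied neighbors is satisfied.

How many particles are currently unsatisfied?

6

(0,1)@ 1/2 satisfied
(0,3)% 0/2 not
(1,1)% 1/5 not
(1,2)@ 3/7 satisfied
(1,3)@ 1/4 not
(2,0)@ 2/4 satisfied
(2,1)@ 3/7 satisfied
(2,2)% 5/8 satisfied
(2,3)% 3/5 satisfied
(3,0)@ 3/5 satisfied
(3,1)% 3/8 not
(3,2)% 4/7 satisfied
(3,3)% 3/4 satisfied
(4,0)% 1/3 not
(4,1)@ 2/5 satisfied
(4,2)@ 1/4 not
Unsatisfied: (0,3), (1,1), (1,3), (3,1), (4,0), (4,2) — 6 in total.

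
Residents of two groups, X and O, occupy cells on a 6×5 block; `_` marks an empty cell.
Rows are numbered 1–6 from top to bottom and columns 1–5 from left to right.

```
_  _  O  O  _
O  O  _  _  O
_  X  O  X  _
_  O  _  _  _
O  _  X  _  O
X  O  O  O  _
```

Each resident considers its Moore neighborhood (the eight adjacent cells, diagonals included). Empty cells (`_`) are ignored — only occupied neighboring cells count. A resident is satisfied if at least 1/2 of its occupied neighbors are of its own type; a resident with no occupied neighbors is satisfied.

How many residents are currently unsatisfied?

4

Row 1: (1,3)O 2/2 ✓ · (1,4)O 2/2 ✓
Row 2: (2,1)O 1/2 ✓ · (2,2)O 3/4 ✓ · (2,5)O 1/2 ✓
Row 3: (3,2)X 0/4 ✗ · (3,3)O 2/4 ✓ · (3,4)X 0/2 ✗
Row 4: (4,2)O 2/4 ✓
Row 5: (5,1)O 2/3 ✓ · (5,3)X 0/4 ✗ · (5,5)O 1/1 ✓
Row 6: (6,1)X 0/2 ✗ · (6,2)O 2/4 ✓ · (6,3)O 2/3 ✓ · (6,4)O 2/3 ✓
Unsatisfied: (3,2), (3,4), (5,3), (6,1) — 4 in total.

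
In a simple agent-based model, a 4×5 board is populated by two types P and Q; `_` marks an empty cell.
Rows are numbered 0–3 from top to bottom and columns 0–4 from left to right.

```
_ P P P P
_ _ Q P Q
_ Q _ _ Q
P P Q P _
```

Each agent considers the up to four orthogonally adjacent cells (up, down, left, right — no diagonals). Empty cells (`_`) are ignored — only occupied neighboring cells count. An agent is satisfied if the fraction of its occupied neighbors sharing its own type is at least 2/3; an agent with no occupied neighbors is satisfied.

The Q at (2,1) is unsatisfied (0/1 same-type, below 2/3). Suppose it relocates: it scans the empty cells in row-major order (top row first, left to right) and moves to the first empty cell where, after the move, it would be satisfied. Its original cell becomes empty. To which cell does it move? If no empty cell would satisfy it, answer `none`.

(1,0)

Vacating (2,1). Empty cells in order:
  (0,0): 0/1 same-type → still unsatisfied.
  (1,0): 0/0 same-type → satisfied — stop here.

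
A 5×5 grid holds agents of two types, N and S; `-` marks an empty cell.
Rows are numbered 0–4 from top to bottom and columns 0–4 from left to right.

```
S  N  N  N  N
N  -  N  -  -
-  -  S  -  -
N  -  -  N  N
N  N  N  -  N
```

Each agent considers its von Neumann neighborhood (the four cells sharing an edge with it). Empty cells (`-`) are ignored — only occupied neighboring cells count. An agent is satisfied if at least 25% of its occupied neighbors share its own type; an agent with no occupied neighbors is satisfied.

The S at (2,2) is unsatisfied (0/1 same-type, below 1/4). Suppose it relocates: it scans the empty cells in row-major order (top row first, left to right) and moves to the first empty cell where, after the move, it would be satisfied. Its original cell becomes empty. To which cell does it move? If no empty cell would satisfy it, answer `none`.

Vacating (2,2). Empty cells in order:
  (1,1): 0/3 same-type → still unsatisfied.
  (1,3): 0/2 same-type → still unsatisfied.
  (1,4): 0/1 same-type → still unsatisfied.
  (2,0): 0/2 same-type → still unsatisfied.
  (2,1): 0/0 same-type → satisfied — stop here.

(2,1)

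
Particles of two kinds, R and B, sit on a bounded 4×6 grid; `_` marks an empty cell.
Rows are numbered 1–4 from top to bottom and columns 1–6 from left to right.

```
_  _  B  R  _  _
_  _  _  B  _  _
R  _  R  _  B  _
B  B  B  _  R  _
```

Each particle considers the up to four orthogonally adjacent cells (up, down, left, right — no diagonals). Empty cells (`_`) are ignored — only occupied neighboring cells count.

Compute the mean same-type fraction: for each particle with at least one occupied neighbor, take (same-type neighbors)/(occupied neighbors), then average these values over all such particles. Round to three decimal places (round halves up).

0.200

Row 1: (1,3)B 0/1 · (1,4)R 0/2
Row 2: (2,4)B 0/1
Row 3: (3,1)R 0/1 · (3,3)R 0/1 · (3,5)B 0/1
Row 4: (4,1)B 1/2 · (4,2)B 2/2 · (4,3)B 1/2 · (4,5)R 0/1
Sum over 10 particles: 0/1 + 0/2 + 0/1 + 0/1 + 0/1 + 0/1 + 1/2 + 2/2 + 1/2 + 0/1 = 2; mean = 2 ÷ 10 = 1/5 = 0.2 → 0.200.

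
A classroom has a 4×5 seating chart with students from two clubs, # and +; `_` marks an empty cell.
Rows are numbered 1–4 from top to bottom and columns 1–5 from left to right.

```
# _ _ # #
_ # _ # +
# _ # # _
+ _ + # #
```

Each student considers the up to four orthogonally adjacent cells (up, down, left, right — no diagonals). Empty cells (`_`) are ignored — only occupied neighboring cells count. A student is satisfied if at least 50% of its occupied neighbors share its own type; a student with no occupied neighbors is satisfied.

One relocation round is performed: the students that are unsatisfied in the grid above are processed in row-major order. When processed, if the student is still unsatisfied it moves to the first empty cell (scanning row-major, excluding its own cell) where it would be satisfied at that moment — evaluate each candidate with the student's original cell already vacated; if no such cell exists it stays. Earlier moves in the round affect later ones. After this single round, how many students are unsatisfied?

Initially unsatisfied (in order): (2,5), (3,1), (4,1), (4,3).
  (2,5) → (4,2).
  (3,1) → (1,2).
  (4,1): now satisfied by earlier moves; stays.
  (4,3) → (3,1).
Resulting grid:
# # _ # #
_ # _ # _
+ _ # # _
+ + _ # #
All satisfied now.

0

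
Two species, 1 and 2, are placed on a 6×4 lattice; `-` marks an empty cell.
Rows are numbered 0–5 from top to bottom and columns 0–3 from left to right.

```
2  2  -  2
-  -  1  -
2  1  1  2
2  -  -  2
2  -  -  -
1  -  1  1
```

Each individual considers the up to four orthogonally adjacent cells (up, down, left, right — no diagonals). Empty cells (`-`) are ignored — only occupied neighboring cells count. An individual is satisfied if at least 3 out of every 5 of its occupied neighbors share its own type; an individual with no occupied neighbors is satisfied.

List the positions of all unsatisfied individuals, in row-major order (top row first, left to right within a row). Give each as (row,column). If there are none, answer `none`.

(0,0)2 1/1 satisfied
(0,1)2 1/1 satisfied
(0,3)2 0/0 satisfied
(1,2)1 1/1 satisfied
(2,0)2 1/2 not
(2,1)1 1/2 not
(2,2)1 2/3 satisfied
(2,3)2 1/2 not
(3,0)2 2/2 satisfied
(3,3)2 1/1 satisfied
(4,0)2 1/2 not
(5,0)1 0/1 not
(5,2)1 1/1 satisfied
(5,3)1 1/1 satisfied

(2,0), (2,1), (2,3), (4,0), (5,0)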